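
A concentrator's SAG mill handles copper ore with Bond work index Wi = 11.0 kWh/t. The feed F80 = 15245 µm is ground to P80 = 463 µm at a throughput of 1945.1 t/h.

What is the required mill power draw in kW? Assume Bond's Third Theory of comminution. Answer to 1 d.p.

W_Bond = 10·Wi·(1/√P₈₀ − 1/√F₈₀)
W = 10·11.0·(1/√463 − 1/√15245) = 10·11.0·(0.038375) = 4.2212 kWh/t
Power = W × throughput = 4.2212 kWh/t × 1945.1 t/h = 8210.7 kW

P = 8210.7 kW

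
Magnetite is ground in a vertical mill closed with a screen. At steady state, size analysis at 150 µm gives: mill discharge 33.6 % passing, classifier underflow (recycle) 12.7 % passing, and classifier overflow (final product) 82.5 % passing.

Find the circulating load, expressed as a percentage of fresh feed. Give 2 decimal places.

CL = 233.97 %

Mass balance on the −150 µm fraction:
Fd + Rd = Ru + Fo ⇒ R/F = (o−d)/(d−u)
r = (82.5 − 33.6)/(33.6 − 12.7) = 48.9/20.9 = 2.3397
CL = 100·r = 233.97 %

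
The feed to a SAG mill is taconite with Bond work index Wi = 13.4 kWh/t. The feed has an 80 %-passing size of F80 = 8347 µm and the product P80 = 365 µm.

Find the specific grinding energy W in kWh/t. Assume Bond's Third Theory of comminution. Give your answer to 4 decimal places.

W = 5.5472 kWh/t

W = 10 Wi (1/√P80 − 1/√F80)  [Bond]
1/√365 = 0.052342;  1/√8347 = 0.010945
W = 10·13.4·(0.052342 − 0.010945) = 5.5472 kWh/t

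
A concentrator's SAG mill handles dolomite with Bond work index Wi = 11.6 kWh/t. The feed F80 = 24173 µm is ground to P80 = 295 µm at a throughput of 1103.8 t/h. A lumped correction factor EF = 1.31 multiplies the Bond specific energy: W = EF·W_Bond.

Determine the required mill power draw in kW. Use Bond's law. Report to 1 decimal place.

W = 10 Wi (1/√P80 − 1/√F80)  [Bond]
W = 10·11.6·(1/√295 − 1/√24173) = 10·11.6·(0.051790) = 6.0077 kWh/t
Corrected W = EF·W_Bond = 1.31·6.0077 = 7.8701 kWh/t
P = W·T = 7.8701·1103.8 = 8687.0 kW

P = 8687.0 kW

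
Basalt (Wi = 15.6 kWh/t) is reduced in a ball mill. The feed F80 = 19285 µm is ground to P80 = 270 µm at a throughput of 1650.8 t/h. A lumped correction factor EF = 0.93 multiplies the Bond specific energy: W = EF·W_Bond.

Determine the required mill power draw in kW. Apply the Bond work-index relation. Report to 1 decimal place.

P = 12850.8 kW

Bond:  W = 10 Wi (1/√P − 1/√F)
W = 10·15.6·(1/√270 − 1/√19285) = 10·15.6·(0.053657) = 8.3705 kWh/t
Apply correction: 8.3705 × 0.93 = 7.7846 kWh/t
P_mill = W·ṁ = 7.7846·1650.8 = 12850.8 kW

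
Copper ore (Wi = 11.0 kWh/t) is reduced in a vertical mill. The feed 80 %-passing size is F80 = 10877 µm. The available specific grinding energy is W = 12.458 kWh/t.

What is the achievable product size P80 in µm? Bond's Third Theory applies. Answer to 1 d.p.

P80 = 66.3 µm

Bond:  W = 10 Wi (1/√P − 1/√F)
P80^-0.5 = F80^-0.5 + W/(10 Wi)
  = 12.4580/(10·11.0) + 1/√10877 = 0.113255 + 0.009588 = 0.122843
P80 = (1/0.122843)² = 8.1405² = 66.27 µm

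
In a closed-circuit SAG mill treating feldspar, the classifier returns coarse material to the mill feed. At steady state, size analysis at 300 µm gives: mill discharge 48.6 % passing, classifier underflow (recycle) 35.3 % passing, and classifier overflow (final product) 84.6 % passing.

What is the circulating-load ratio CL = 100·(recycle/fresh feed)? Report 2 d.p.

CL = 270.68 %

Classifier node, passing 300 µm:
(1+r)·d = r·u + o ⇒ r = (o−d)/(d−u)
r = (84.6 − 48.6)/(48.6 − 35.3) = 36.0/13.3 = 2.7068
CL = 100·r = 270.68 %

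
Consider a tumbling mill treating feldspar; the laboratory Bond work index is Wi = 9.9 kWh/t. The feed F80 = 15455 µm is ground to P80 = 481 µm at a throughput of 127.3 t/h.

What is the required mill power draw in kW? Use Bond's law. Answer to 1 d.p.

Bond: W = 10·Wi·(1/√P80 − 1/√F80)
W = 10·9.9·(1/√481 − 1/√15455) = 10·9.9·(0.037552) = 3.7177 kWh/t
P = W·T = 3.7177·127.3 = 473.3 kW

P = 473.3 kW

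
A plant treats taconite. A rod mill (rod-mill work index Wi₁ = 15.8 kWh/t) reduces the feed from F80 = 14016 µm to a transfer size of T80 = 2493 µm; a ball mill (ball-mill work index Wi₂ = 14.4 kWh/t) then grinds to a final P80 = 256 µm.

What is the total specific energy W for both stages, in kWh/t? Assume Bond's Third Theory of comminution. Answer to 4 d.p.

W = 7.9458 kWh/t

W = 10 Wi (1/√P80 − 1/√F80)  [Bond]
Stage 1 (14016→2493 µm, Wi₁=15.8): W₁ = 10·15.8·(0.020028 − 0.008447) = 1.8299 kWh/t
Stage 2 (2493→256 µm, Wi₂=14.4): W₂ = 10·14.4·(0.062500 − 0.020028) = 6.1160 kWh/t
W = W₁ + W₂ = 1.8299 + 6.1160 = 7.9458 kWh/t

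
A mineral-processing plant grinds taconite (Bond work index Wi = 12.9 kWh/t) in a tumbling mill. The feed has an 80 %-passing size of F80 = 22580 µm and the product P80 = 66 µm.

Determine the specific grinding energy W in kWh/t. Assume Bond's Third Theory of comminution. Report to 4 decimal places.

W = 15.0203 kWh/t

W = 10 Wi (P80^-0.5 − F80^-0.5)
1/√66 = 0.123091;  1/√22580 = 0.006655
W = 10·12.9·(0.123091 − 0.006655) = 15.0203 kWh/t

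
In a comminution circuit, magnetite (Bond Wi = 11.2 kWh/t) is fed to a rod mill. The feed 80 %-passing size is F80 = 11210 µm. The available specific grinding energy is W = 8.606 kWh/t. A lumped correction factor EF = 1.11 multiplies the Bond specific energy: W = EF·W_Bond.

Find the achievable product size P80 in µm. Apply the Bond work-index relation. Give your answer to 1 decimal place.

P80 = 161.6 µm

Bond: W = 10·Wi·(1/√P80 − 1/√F80)
W_Bond = W / EF = 8.606 / 1.11 = 7.7532 kWh/t
P80^-0.5 = F80^-0.5 + W_Bond/(10 Wi)
  = 7.7532/(10·11.2) + 1/√11210 = 0.069225 + 0.009445 = 0.078669
P80 = (1/0.078669)² = 12.7114² = 161.58 µm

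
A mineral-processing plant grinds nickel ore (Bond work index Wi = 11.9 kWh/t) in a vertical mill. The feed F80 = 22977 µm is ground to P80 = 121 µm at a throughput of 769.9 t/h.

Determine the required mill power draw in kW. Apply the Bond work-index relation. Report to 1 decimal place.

P = 7724.5 kW

W = 10 Wi (P80^-0.5 − F80^-0.5)
W = 10·11.9·(1/√121 − 1/√22977) = 10·11.9·(0.084312) = 10.0331 kWh/t
Mill draw = 10.0331 × 769.9 = 7724.5 kW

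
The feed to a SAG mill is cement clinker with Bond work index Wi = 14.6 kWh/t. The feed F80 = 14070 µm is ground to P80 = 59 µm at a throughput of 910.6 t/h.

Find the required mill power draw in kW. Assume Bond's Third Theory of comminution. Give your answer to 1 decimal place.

Bond:  W = 10 Wi (1/√P − 1/√F)
W = 10·14.6·(1/√59 − 1/√14070) = 10·14.6·(0.121758) = 17.7767 kWh/t
P = W·T = 17.7767·910.6 = 16187.5 kW

P = 16187.5 kW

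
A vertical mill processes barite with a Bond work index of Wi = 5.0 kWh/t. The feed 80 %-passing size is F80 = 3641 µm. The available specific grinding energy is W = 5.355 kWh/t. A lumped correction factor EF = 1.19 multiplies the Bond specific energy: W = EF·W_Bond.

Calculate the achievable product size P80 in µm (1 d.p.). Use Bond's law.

W = 10·Wi·[P80^(−½) − F80^(−½)]
W_Bond = W / EF = 5.355 / 1.19 = 4.5000 kWh/t
P80^(−½) = W_Bond/(10 Wi) + F80^(−½)
  = 4.5000/(10·5.0) + 1/√3641 = 0.090000 + 0.016573 = 0.106573
P80 = (1/0.106573)² = 9.3833² = 88.05 µm

P80 = 88.0 µm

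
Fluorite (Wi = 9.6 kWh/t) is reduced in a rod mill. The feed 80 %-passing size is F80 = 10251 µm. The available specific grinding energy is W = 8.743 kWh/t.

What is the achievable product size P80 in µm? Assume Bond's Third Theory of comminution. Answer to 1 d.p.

Bond:  W = 10 Wi (1/√P − 1/√F)
⇒ 1/√P80 = W/(10 Wi) + 1/√F80
  = 8.7430/(10·9.6) + 1/√10251 = 0.091073 + 0.009877 = 0.100950
P80 = (1/0.100950)² = 9.9059² = 98.13 µm

P80 = 98.1 µm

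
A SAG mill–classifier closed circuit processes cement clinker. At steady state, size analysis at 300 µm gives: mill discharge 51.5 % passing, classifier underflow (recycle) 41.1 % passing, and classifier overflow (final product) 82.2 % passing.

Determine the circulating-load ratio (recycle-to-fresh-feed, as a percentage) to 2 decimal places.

Let r = R/F. Size balance at 300 µm:
(1+r)d = ru + o → r = (o−d)/(d−u)
r = (82.2 − 51.5)/(51.5 − 41.1) = 30.7/10.4 = 2.9519
CL = 100·r = 295.19 %

CL = 295.19 %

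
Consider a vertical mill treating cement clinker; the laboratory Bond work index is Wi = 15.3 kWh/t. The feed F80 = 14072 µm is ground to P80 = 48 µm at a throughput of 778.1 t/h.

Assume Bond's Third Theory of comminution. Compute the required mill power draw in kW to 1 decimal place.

P = 16179.7 kW

W = 10·Wi·(P80^(-½) − F80^(-½))
W = 10·15.3·(1/√48 − 1/√14072) = 10·15.3·(0.135908) = 20.7939 kWh/t
Power = W × throughput = 20.7939 kWh/t × 778.1 t/h = 16179.7 kW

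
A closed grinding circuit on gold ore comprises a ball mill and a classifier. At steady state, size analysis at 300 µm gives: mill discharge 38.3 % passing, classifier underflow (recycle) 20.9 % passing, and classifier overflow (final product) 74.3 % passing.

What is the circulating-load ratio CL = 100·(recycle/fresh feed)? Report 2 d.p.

Mass balance on the −300 µm fraction:
(1+r)·d = r·u + o ⇒ r = (o−d)/(d−u)
r = (74.3 − 38.3)/(38.3 − 20.9) = 36.0/17.4 = 2.0690
CL = 100·r = 206.90 %

CL = 206.90 %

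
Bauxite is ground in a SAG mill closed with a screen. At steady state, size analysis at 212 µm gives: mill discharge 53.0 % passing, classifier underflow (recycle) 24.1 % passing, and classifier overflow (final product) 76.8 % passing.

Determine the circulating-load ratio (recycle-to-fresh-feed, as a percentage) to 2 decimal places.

CL = 82.35 %

Let r = R/F. Size balance at 212 µm:
r = (o − d)/(d − u)
r = (76.8 − 53.0)/(53.0 − 24.1) = 23.8/28.9 = 0.8235
CL = 100·r = 82.35 %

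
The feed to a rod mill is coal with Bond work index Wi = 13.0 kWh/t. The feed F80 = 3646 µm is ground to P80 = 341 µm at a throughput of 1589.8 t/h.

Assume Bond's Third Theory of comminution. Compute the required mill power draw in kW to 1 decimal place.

P = 7769.3 kW

W = 10 Wi (1/√P80 − 1/√F80)  [Bond]
W = 10·13.0·(1/√341 − 1/√3646) = 10·13.0·(0.037592) = 4.8869 kWh/t
Power = W × throughput = 4.8869 kWh/t × 1589.8 t/h = 7769.3 kW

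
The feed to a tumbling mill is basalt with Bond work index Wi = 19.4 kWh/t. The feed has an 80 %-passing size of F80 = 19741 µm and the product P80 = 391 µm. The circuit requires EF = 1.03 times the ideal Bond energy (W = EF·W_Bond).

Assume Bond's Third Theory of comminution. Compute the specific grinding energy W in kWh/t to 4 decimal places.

W = 10 Wi (P80^-0.5 − F80^-0.5)
1/√391 = 0.050572;  1/√19741 = 0.007117
W = 10·19.4·(0.050572 − 0.007117) = 8.4302 kWh/t
W_actual = 1.03 × 8.4302 = 8.6832 kWh/t

W = 8.6832 kWh/t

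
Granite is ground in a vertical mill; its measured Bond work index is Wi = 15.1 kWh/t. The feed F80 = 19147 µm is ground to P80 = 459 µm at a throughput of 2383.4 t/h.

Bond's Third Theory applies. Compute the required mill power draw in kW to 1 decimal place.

P = 14197.5 kW

Bond:  W = 10 Wi (1/√P − 1/√F)
W = 10·15.1·(1/√459 − 1/√19147) = 10·15.1·(0.039449) = 5.9568 kWh/t
P = W·T = 5.9568·2383.4 = 14197.5 kW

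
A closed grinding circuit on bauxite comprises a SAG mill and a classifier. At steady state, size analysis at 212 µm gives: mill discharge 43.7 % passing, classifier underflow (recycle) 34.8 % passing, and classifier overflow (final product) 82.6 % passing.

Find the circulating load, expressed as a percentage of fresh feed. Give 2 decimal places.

CL = 437.08 %

Classifier node, passing 212 µm:
(1+r)·d = r·u + o ⇒ r = (o−d)/(d−u)
r = (82.6 − 43.7)/(43.7 − 34.8) = 38.9/8.9 = 4.3708
CL = 100·r = 437.08 %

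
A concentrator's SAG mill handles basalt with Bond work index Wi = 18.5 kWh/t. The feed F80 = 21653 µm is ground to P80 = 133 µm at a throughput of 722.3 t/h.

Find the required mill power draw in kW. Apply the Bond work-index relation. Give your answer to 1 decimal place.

P = 10678.7 kW

W_Bond = 10·Wi·(1/√P₈₀ − 1/√F₈₀)
W = 10·18.5·(1/√133 − 1/√21653) = 10·18.5·(0.079915) = 14.7843 kWh/t
P_mill = W·ṁ = 14.7843·722.3 = 10678.7 kW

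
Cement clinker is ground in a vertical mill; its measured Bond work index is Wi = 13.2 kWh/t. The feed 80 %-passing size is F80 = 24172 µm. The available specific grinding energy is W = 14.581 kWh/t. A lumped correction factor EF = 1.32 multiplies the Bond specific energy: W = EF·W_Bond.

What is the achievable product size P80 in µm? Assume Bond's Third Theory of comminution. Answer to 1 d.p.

P80 = 123.1 µm

Bond:  W = 10 Wi (1/√P − 1/√F)
W_Bond = W / EF = 14.581 / 1.32 = 11.0462 kWh/t
P80^(−½) = W_Bond/(10 Wi) + F80^(−½)
  = 11.0462/(10·13.2) + 1/√24172 = 0.083683 + 0.006432 = 0.090115
P80 = (1/0.090115)² = 11.0969² = 123.14 µm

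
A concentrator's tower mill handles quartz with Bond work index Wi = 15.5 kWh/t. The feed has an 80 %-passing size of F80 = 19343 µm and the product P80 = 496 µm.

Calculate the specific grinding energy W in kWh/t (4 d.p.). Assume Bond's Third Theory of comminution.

W = 5.8452 kWh/t

W = 10 Wi (P80^-0.5 − F80^-0.5)
1/√496 = 0.044901;  1/√19343 = 0.007190
W = 10·15.5·(0.044901 − 0.007190) = 5.8452 kWh/t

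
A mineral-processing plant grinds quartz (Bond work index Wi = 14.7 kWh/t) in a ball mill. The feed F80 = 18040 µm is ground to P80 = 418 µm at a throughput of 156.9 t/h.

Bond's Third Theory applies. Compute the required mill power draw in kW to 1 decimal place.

W = 10 Wi / √P80 − 10 Wi / √F80
W = 10·14.7·(1/√418 − 1/√18040) = 10·14.7·(0.041466) = 6.0955 kWh/t
Mill draw = 6.0955 × 156.9 = 956.4 kW

P = 956.4 kW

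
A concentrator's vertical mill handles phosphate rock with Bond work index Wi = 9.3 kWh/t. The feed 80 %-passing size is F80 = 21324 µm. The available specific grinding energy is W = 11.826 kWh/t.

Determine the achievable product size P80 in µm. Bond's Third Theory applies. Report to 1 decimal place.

W = 10 Wi (P80^-0.5 − F80^-0.5)
P80^-0.5 = F80^-0.5 + W/(10 Wi)
  = 11.8260/(10·9.3) + 1/√21324 = 0.127161 + 0.006848 = 0.134009
P80 = (1/0.134009)² = 7.4622² = 55.68 µm

P80 = 55.7 µm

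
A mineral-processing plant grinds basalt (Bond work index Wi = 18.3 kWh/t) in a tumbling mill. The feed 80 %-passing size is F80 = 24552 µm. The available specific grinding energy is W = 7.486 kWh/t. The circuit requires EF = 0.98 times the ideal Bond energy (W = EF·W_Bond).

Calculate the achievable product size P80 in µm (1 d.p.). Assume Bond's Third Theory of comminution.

P80 = 431.8 µm

Bond: W = 10·Wi·(1/√P80 − 1/√F80)
W_Bond = W / EF = 7.486 / 0.98 = 7.6388 kWh/t
P80^-0.5 = F80^-0.5 + W_Bond/(10 Wi)
  = 7.6388/(10·18.3) + 1/√24552 = 0.041742 + 0.006382 = 0.048124
P80 = (1/0.048124)² = 20.7797² = 431.80 µm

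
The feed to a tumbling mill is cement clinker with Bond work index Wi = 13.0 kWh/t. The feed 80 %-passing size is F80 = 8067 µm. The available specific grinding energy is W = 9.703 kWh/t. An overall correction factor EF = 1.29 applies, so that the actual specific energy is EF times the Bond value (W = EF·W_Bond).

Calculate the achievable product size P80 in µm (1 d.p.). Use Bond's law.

P80 = 210.1 µm

W = 10·Wi·(P80^(-½) − F80^(-½))
W_Bond = W / EF = 9.703 / 1.29 = 7.5217 kWh/t
P80^(−½) = W_Bond/(10 Wi) + F80^(−½)
  = 7.5217/(10·13.0) + 1/√8067 = 0.057859 + 0.011134 = 0.068993
P80 = (1/0.068993)² = 14.4942² = 210.08 µm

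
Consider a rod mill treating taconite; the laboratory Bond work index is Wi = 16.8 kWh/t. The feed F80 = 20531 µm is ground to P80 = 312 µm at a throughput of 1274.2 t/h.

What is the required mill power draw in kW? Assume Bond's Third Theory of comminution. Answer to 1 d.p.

P = 10625.1 kW

W = 10·Wi·(P80^(-½) − F80^(-½))
W = 10·16.8·(1/√312 − 1/√20531) = 10·16.8·(0.049635) = 8.3387 kWh/t
Mill draw = 8.3387 × 1274.2 = 10625.1 kW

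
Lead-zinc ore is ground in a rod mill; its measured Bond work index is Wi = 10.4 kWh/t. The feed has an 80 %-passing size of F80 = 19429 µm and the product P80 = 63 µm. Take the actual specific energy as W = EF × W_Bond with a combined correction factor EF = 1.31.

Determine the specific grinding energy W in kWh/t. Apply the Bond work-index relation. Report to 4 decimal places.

W = 16.1872 kWh/t

W = 10·Wi·[P80^(−½) − F80^(−½)]
1/√63 = 0.125988;  1/√19429 = 0.007174
W = 10·10.4·(0.125988 − 0.007174) = 12.3566 kWh/t
With EF = 1.31: W = 12.3566·1.31 = 16.1872 kWh/t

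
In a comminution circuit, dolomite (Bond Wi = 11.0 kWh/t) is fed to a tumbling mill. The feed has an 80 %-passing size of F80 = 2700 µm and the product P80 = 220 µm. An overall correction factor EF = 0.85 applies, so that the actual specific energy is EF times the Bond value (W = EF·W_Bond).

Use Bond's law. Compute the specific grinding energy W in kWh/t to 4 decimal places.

W = 10 Wi (P80^-0.5 − F80^-0.5)
1/√220 = 0.067420;  1/√2700 = 0.019245
W = 10·11.0·(0.067420 − 0.019245) = 5.2992 kWh/t
With EF = 0.85: W = 5.2992·0.85 = 4.5044 kWh/t

W = 4.5044 kWh/t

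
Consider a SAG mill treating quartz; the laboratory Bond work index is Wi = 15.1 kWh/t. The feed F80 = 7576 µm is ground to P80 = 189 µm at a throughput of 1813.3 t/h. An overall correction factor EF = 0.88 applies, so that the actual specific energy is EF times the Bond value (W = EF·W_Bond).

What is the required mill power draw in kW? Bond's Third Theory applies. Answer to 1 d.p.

Bond: W = 10·Wi·(1/√P80 − 1/√F80)
W = 10·15.1·(1/√189 − 1/√7576) = 10·15.1·(0.061250) = 9.2488 kWh/t
Corrected W = EF·W_Bond = 0.88·9.2488 = 8.1389 kWh/t
P_mill = W·ṁ = 8.1389·1813.3 = 14758.4 kW

P = 14758.4 kW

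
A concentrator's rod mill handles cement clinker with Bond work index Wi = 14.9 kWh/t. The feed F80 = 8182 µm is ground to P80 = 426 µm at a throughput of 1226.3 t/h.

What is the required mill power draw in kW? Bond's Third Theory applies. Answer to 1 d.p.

W_Bond = 10·Wi·(1/√P₈₀ − 1/√F₈₀)
W = 10·14.9·(1/√426 − 1/√8182) = 10·14.9·(0.037395) = 5.5718 kWh/t
Power = W × throughput = 5.5718 kWh/t × 1226.3 t/h = 6832.7 kW

P = 6832.7 kW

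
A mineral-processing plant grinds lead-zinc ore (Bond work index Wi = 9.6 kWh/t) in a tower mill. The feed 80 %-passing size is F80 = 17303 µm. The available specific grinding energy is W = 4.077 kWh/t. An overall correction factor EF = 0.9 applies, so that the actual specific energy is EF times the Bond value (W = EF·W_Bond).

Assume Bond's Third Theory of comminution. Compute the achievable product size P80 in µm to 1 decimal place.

W = 10·Wi·[P80^(−½) − F80^(−½)]
W_Bond = W / EF = 4.077 / 0.9 = 4.5300 kWh/t
1/√P80 = 1/√F80 + W_Bond/(10·Wi)
  = 4.5300/(10·9.6) + 1/√17303 = 0.047188 + 0.007602 = 0.054790
P80 = (1/0.054790)² = 18.2516² = 333.12 µm

P80 = 333.1 µm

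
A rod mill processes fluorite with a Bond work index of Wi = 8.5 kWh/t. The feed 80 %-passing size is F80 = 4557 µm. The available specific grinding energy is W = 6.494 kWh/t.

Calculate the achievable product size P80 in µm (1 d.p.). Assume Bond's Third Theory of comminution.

P80 = 120.2 µm

W = 10 Wi (P80^-0.5 − F80^-0.5)
1/√P80 = 1/√F80 + W/(10·Wi)
  = 6.4940/(10·8.5) + 1/√4557 = 0.076400 + 0.014814 = 0.091214
P80 = (1/0.091214)² = 10.9633² = 120.19 µm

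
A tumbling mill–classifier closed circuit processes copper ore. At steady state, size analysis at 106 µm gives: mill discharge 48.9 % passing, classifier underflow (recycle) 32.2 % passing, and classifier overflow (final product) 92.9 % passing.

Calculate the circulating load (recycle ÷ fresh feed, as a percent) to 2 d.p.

Let r = R/F. Size balance at 106 µm:
Fd + Rd = Ru + Fo ⇒ R/F = (o−d)/(d−u)
r = (92.9 − 48.9)/(48.9 − 32.2) = 44.0/16.7 = 2.6347
CL = 100·r = 263.47 %

CL = 263.47 %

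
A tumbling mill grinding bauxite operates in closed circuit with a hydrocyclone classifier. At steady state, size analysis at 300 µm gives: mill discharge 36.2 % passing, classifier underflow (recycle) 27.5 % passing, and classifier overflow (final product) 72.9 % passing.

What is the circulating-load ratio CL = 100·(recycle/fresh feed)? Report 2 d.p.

CL = 421.84 %

Two-product formula at 300 µm:
Fd + Rd = Ru + Fo ⇒ R/F = (o−d)/(d−u)
r = (72.9 − 36.2)/(36.2 − 27.5) = 36.7/8.7 = 4.2184
CL = 100·r = 421.84 %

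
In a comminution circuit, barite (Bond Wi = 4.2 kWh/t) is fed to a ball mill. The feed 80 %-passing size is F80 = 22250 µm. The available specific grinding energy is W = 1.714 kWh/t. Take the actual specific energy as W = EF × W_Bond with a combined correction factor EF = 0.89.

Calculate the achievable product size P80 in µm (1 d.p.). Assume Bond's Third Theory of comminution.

P80 = 362.0 µm

W = 10 Wi (1/√P80 − 1/√F80)  [Bond]
W_Bond = W / EF = 1.714 / 0.89 = 1.9258 kWh/t
⇒ 1/√P80 = W_Bond/(10·Wi) + 1/√F80
  = 1.9258/(10·4.2) + 1/√22250 = 0.045853 + 0.006704 = 0.052557
P80 = (1/0.052557)² = 19.0268² = 362.02 µm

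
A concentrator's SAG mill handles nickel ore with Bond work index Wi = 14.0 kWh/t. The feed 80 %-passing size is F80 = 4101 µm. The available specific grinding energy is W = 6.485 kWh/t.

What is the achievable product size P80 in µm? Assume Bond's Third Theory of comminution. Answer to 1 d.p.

P80 = 260.7 µm

Bond: W = 10·Wi·(1/√P80 − 1/√F80)
P80^(−½) = W/(10 Wi) + F80^(−½)
  = 6.4850/(10·14.0) + 1/√4101 = 0.046321 + 0.015615 = 0.061937
P80 = (1/0.061937)² = 16.1455² = 260.68 µm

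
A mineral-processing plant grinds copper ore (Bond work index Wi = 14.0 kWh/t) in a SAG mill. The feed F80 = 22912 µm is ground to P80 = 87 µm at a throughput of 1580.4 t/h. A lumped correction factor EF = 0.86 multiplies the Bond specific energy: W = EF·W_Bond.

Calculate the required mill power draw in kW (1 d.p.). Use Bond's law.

P = 19143.1 kW

Bond: W = 10·Wi·(1/√P80 − 1/√F80)
W = 10·14.0·(1/√87 − 1/√22912) = 10·14.0·(0.100605) = 14.0847 kWh/t
Apply correction: 14.0847 × 0.86 = 12.1128 kWh/t
Mill draw = 12.1128 × 1580.4 = 19143.1 kW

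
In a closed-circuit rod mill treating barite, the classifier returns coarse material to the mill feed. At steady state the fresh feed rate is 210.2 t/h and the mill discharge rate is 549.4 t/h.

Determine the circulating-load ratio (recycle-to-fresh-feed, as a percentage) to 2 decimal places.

CL = 161.37 %

Mill node: discharge = fresh + recycle.
R = M − F = 549.4 − 210.2 = 339.2 t/h
CL = 100·R/F = 100·339.2/210.2 = 161.37 %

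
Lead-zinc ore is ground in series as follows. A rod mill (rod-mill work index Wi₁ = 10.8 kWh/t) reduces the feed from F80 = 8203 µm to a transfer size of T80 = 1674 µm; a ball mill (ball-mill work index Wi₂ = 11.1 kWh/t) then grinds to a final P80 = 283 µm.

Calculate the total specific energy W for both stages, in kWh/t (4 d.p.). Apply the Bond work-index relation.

W = 5.3325 kWh/t

W = 10·Wi·(P80^(-½) − F80^(-½))
Stage 1 (8203→1674 µm, Wi₁=10.8): W₁ = 10·10.8·(0.024441 − 0.011041) = 1.4472 kWh/t
Stage 2 (1674→283 µm, Wi₂=11.1): W₂ = 10·11.1·(0.059444 − 0.024441) = 3.8853 kWh/t
W = W₁ + W₂ = 1.4472 + 3.8853 = 5.3325 kWh/t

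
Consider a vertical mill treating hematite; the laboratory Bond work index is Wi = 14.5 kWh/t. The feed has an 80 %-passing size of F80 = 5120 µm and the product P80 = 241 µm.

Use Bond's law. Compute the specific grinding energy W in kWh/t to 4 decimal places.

W = 10 Wi (1/√P80 − 1/√F80)  [Bond]
1/√241 = 0.064416;  1/√5120 = 0.013975
W = 10·14.5·(0.064416 − 0.013975) = 7.3138 kWh/t

W = 7.3138 kWh/t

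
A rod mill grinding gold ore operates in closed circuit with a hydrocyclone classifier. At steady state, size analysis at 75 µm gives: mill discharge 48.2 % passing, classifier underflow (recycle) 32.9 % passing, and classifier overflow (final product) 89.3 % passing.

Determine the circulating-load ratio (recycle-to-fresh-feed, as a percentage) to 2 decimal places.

CL = 268.63 %

Balance %-passing 75 µm (r = R/F):
r = (o − d)/(d − u)
r = (89.3 − 48.2)/(48.2 − 32.9) = 41.1/15.3 = 2.6863
CL = 100·r = 268.63 %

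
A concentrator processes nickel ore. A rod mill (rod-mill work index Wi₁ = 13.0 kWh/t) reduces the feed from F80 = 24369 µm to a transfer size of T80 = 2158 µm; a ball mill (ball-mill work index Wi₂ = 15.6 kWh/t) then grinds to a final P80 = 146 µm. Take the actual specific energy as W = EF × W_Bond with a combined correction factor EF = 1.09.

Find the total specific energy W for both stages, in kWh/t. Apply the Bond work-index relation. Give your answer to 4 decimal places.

Bond:  W = 10 Wi (1/√P − 1/√F)
Stage 1 (24369→2158 µm, Wi₁=13.0): W₁ = 10·13.0·(0.021527 − 0.006406) = 1.9657 kWh/t
Stage 2 (2158→146 µm, Wi₂=15.6): W₂ = 10·15.6·(0.082761 − 0.021527) = 9.5525 kWh/t
W = W₁ + W₂ = 1.9657 + 9.5525 = 11.5182 kWh/t
Corrected W = EF·W_Bond = 1.09·11.5182 = 12.5548 kWh/t

W = 12.5548 kWh/t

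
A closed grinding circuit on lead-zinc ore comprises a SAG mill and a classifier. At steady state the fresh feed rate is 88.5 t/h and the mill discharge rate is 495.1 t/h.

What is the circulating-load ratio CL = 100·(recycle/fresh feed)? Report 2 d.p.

Discharge = new feed + return, hence
R = M − F = 495.1 − 88.5 = 406.6 t/h
CL = 100·R/F = 100·406.6/88.5 = 459.44 %

CL = 459.44 %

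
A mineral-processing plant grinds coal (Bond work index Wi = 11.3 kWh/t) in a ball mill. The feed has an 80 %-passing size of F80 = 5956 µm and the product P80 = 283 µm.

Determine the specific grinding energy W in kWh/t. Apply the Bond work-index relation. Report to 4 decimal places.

W_Bond = 10·Wi·(1/√P₈₀ − 1/√F₈₀)
1/√283 = 0.059444;  1/√5956 = 0.012958
W = 10·11.3·(0.059444 − 0.012958) = 5.2530 kWh/t

W = 5.2530 kWh/t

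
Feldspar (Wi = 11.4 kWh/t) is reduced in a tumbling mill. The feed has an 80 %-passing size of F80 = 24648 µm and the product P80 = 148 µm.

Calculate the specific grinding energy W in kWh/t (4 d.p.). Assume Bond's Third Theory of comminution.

W_Bond = 10·Wi·(1/√P₈₀ − 1/√F₈₀)
1/√148 = 0.082199;  1/√24648 = 0.006370
W = 10·11.4·(0.082199 − 0.006370) = 8.6446 kWh/t

W = 8.6446 kWh/t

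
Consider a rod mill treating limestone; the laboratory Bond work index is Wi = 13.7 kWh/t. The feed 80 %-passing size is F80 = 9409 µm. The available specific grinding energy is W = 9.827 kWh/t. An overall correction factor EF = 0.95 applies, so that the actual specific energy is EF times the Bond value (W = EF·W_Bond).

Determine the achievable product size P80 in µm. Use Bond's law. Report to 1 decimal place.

W = 10 Wi (P80^-0.5 − F80^-0.5)
W_Bond = W / EF = 9.827 / 0.95 = 10.3442 kWh/t
P80^-0.5 = F80^-0.5 + W_Bond/(10 Wi)
  = 10.3442/(10·13.7) + 1/√9409 = 0.075505 + 0.010309 = 0.085814
P80 = (1/0.085814)² = 11.6530² = 135.79 µm

P80 = 135.8 µm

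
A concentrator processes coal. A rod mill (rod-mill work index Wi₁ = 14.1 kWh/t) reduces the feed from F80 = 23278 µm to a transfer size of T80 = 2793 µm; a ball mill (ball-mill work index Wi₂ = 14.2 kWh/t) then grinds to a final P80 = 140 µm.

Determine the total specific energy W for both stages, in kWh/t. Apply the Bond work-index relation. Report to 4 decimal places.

W = 10·Wi·(P80^(-½) − F80^(-½))
Stage 1 (23278→2793 µm, Wi₁=14.1): W₁ = 10·14.1·(0.018922 − 0.006554) = 1.7438 kWh/t
Stage 2 (2793→140 µm, Wi₂=14.2): W₂ = 10·14.2·(0.084515 − 0.018922) = 9.3143 kWh/t
W = W₁ + W₂ = 1.7438 + 9.3143 = 11.0581 kWh/t

W = 11.0581 kWh/t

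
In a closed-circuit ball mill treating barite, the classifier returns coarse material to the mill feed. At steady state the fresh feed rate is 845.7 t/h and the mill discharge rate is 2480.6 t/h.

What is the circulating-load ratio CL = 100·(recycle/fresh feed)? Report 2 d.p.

Discharge = new feed + return, hence
R = M − F = 2480.6 − 845.7 = 1634.9 t/h
CL = 100·R/F = 100·1634.9/845.7 = 193.32 %

CL = 193.32 %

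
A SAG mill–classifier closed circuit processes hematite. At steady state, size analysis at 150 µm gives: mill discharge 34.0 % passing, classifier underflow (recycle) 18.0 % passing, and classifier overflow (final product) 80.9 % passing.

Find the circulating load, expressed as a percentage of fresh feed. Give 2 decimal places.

CL = 293.13 %

Classifier node, passing 150 µm:
(1+r)·d = r·u + o ⇒ r = (o−d)/(d−u)
r = (80.9 − 34.0)/(34.0 − 18.0) = 46.9/16.0 = 2.9313
CL = 100·r = 293.13 %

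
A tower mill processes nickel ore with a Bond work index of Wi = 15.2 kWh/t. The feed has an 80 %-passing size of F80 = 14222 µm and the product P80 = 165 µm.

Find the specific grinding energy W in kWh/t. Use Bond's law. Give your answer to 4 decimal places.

W = 10·Wi·(P80^(-½) − F80^(-½))
1/√165 = 0.077850;  1/√14222 = 0.008385
W = 10·15.2·(0.077850 − 0.008385) = 10.5586 kWh/t

W = 10.5586 kWh/t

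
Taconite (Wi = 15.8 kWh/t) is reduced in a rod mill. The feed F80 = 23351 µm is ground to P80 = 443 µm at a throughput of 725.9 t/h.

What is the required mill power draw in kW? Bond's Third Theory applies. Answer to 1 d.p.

Bond:  W = 10 Wi (1/√P − 1/√F)
W = 10·15.8·(1/√443 − 1/√23351) = 10·15.8·(0.040967) = 6.4728 kWh/t
Power = W × throughput = 6.4728 kWh/t × 725.9 t/h = 4698.6 kW

P = 4698.6 kW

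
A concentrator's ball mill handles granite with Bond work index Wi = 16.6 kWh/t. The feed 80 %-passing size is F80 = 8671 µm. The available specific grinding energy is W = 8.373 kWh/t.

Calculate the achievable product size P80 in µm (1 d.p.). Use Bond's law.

P80 = 267.2 µm

W_Bond = 10·Wi·(1/√P₈₀ − 1/√F₈₀)
1/√P80 = 1/√F80 + W/(10·Wi)
  = 8.3730/(10·16.6) + 1/√8671 = 0.050440 + 0.010739 = 0.061179
P80 = (1/0.061179)² = 16.3455² = 267.18 µm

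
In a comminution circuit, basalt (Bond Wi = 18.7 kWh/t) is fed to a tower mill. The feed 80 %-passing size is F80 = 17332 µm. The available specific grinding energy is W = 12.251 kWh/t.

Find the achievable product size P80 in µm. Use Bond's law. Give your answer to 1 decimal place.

P80 = 187.1 µm

W = 10 Wi (1/√P80 − 1/√F80)  [Bond]
1/√P80 = 1/√F80 + W/(10·Wi)
  = 12.2510/(10·18.7) + 1/√17332 = 0.065513 + 0.007596 = 0.073109
P80 = (1/0.073109)² = 13.6782² = 187.09 µm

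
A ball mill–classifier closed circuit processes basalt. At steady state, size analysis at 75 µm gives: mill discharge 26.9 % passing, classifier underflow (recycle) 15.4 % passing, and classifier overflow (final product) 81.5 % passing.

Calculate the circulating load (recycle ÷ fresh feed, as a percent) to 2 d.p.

CL = 474.78 %

Mass balance on the −75 µm fraction:
(1+r)d = ru + o → r = (o−d)/(d−u)
r = (81.5 − 26.9)/(26.9 − 15.4) = 54.6/11.5 = 4.7478
CL = 100·r = 474.78 %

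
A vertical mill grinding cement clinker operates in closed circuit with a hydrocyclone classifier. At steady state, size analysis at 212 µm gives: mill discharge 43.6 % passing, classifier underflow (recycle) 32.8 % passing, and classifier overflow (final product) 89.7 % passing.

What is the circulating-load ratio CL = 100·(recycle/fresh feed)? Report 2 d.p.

Let r = R/F. Size balance at 212 µm:
(1+r)d = ru + o → r = (o−d)/(d−u)
r = (89.7 − 43.6)/(43.6 − 32.8) = 46.1/10.8 = 4.2685
CL = 100·r = 426.85 %

CL = 426.85 %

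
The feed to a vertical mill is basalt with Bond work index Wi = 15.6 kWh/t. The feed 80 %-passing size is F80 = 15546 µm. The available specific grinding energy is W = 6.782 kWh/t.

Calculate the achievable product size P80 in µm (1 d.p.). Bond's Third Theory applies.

P80 = 377.1 µm

Bond:  W = 10 Wi (1/√P − 1/√F)
P80^(−½) = W/(10 Wi) + F80^(−½)
  = 6.7820/(10·15.6) + 1/√15546 = 0.043474 + 0.008020 = 0.051495
P80 = (1/0.051495)² = 19.4195² = 377.12 µm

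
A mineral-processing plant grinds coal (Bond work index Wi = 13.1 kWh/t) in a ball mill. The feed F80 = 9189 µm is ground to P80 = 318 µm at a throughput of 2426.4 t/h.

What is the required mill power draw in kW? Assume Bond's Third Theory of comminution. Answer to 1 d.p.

W_Bond = 10·Wi·(1/√P₈₀ − 1/√F₈₀)
W = 10·13.1·(1/√318 − 1/√9189) = 10·13.1·(0.045645) = 5.9795 kWh/t
P = W·T = 5.9795·2426.4 = 14508.7 kW

P = 14508.7 kW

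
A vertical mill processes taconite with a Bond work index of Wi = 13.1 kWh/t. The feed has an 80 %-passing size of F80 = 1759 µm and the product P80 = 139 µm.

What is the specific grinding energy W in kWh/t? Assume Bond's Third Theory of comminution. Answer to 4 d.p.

W = 10 Wi (1/√P80 − 1/√F80)  [Bond]
1/√139 = 0.084819;  1/√1759 = 0.023843
W = 10·13.1·(0.084819 − 0.023843) = 7.9878 kWh/t

W = 7.9878 kWh/t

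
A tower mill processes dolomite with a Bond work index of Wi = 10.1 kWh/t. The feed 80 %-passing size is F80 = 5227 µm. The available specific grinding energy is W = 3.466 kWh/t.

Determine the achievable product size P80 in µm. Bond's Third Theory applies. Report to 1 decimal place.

W = 10 Wi / √P80 − 10 Wi / √F80
1/√P80 = 1/√F80 + W/(10·Wi)
  = 3.4660/(10·10.1) + 1/√5227 = 0.034317 + 0.013832 = 0.048148
P80 = (1/0.048148)² = 20.7691² = 431.36 µm

P80 = 431.4 µm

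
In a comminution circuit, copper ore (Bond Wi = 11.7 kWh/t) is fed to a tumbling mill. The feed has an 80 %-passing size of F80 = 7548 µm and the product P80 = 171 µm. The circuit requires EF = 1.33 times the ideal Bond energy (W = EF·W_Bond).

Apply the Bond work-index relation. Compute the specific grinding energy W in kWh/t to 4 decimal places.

W = 10.1087 kWh/t

W = 10 Wi (1/√P80 − 1/√F80)  [Bond]
1/√171 = 0.076472;  1/√7548 = 0.011510
W = 10·11.7·(0.076472 − 0.011510) = 7.6005 kWh/t
With EF = 1.33: W = 7.6005·1.33 = 10.1087 kWh/t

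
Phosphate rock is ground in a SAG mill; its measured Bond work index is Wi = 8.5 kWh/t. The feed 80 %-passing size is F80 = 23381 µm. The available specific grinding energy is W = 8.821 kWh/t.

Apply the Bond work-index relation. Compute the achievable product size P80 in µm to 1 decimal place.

W = 10·Wi·(P80^(-½) − F80^(-½))
⇒ 1/√P80 = W/(10·Wi) + 1/√F80
  = 8.8210/(10·8.5) + 1/√23381 = 0.103776 + 0.006540 = 0.110316
P80 = (1/0.110316)² = 9.0648² = 82.17 µm

P80 = 82.2 µm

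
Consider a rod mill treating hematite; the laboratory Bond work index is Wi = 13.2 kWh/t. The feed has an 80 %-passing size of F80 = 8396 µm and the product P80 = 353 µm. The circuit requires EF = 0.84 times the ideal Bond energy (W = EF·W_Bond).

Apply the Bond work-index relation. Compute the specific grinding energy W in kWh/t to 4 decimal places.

W = 4.6915 kWh/t

Bond:  W = 10 Wi (1/√P − 1/√F)
1/√353 = 0.053225;  1/√8396 = 0.010913
W = 10·13.2·(0.053225 − 0.010913) = 5.5851 kWh/t
With EF = 0.84: W = 5.5851·0.84 = 4.6915 kWh/t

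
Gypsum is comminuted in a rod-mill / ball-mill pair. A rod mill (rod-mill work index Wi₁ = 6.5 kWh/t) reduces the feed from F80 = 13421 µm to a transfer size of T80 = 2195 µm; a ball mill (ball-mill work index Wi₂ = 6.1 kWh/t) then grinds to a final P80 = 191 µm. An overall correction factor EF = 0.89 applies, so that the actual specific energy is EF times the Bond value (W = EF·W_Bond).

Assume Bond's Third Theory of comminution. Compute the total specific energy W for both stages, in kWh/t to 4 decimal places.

W = 3.5049 kWh/t

W = 10 Wi (P80^-0.5 − F80^-0.5)
Stage 1 (13421→2195 µm, Wi₁=6.5): W₁ = 10·6.5·(0.021344 − 0.008632) = 0.8263 kWh/t
Stage 2 (2195→191 µm, Wi₂=6.1): W₂ = 10·6.1·(0.072357 − 0.021344) = 3.1118 kWh/t
W = W₁ + W₂ = 0.8263 + 3.1118 = 3.9381 kWh/t
Corrected W = EF·W_Bond = 0.89·3.9381 = 3.5049 kWh/t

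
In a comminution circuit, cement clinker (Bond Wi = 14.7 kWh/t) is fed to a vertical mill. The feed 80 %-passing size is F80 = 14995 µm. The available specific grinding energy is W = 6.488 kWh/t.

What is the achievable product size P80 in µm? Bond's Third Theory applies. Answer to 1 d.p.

P80 = 365.6 µm

Bond: W = 10·Wi·(1/√P80 − 1/√F80)
⇒ 1/√P80 = W/(10·Wi) + 1/√F80
  = 6.4880/(10·14.7) + 1/√14995 = 0.044136 + 0.008166 = 0.052302
P80 = (1/0.052302)² = 19.1196² = 365.56 µm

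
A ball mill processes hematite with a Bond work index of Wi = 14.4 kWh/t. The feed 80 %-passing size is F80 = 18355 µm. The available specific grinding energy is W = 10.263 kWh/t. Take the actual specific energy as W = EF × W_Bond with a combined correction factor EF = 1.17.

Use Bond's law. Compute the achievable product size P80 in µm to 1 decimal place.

P80 = 214.4 µm

Bond:  W = 10 Wi (1/√P − 1/√F)
W_Bond = W / EF = 10.263 / 1.17 = 8.7718 kWh/t
P80^(−½) = W_Bond/(10 Wi) + F80^(−½)
  = 8.7718/(10·14.4) + 1/√18355 = 0.060915 + 0.007381 = 0.068296
P80 = (1/0.068296)² = 14.6421² = 214.39 µm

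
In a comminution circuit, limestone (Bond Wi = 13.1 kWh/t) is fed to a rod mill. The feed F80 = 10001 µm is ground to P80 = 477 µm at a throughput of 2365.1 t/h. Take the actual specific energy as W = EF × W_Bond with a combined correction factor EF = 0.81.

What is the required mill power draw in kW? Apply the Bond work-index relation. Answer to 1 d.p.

W_Bond = 10·Wi·(1/√P₈₀ − 1/√F₈₀)
W = 10·13.1·(1/√477 − 1/√10001) = 10·13.1·(0.035787) = 4.6881 kWh/t
With EF = 0.81: W = 4.6881·0.81 = 3.7974 kWh/t
P_mill = W·ṁ = 3.7974·2365.1 = 8981.2 kW

P = 8981.2 kW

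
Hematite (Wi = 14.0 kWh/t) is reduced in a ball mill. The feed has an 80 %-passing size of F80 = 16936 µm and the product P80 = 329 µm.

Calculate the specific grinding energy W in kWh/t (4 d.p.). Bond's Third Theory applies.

W = 6.6427 kWh/t

W = 10·Wi·(P80^(-½) − F80^(-½))
1/√329 = 0.055132;  1/√16936 = 0.007684
W = 10·14.0·(0.055132 − 0.007684) = 6.6427 kWh/t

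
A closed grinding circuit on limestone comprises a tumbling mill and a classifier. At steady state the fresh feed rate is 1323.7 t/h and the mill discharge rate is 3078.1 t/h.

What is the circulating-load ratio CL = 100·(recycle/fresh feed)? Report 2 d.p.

Steady state: M = F + R.
R = M − F = 3078.1 − 1323.7 = 1754.4 t/h
CL = 100·R/F = 100·1754.4/1323.7 = 132.54 %

CL = 132.54 %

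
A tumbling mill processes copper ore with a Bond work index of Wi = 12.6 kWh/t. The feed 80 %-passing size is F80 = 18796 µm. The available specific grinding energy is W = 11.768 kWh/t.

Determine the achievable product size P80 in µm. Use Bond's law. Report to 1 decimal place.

P80 = 98.6 µm

W = 10·Wi·[P80^(−½) − F80^(−½)]
⇒ 1/√P80 = W/(10 Wi) + 1/√F80
  = 11.7680/(10·12.6) + 1/√18796 = 0.093397 + 0.007294 = 0.100691
P80 = (1/0.100691)² = 9.9314² = 98.63 µm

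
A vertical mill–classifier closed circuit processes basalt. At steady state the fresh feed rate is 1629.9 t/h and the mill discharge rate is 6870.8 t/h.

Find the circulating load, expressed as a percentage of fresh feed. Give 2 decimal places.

M = F + R at steady state, so:
R = M − F = 6870.8 − 1629.9 = 5240.9 t/h
CL = 100·R/F = 100·5240.9/1629.9 = 321.55 %

CL = 321.55 %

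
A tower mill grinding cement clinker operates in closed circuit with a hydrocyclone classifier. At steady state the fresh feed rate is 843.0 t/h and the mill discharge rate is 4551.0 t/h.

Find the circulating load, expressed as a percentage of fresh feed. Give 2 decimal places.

Mill node: discharge = fresh + recycle.
R = M − F = 4551.0 − 843.0 = 3708.0 t/h
CL = 100·R/F = 100·3708.0/843.0 = 439.86 %

CL = 439.86 %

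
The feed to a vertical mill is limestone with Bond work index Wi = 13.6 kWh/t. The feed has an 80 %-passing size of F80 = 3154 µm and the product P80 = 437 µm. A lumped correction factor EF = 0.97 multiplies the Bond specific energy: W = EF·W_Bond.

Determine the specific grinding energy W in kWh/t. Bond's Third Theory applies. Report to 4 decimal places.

W = 10 Wi / √P80 − 10 Wi / √F80
1/√437 = 0.047836;  1/√3154 = 0.017806
W = 10·13.6·(0.047836 − 0.017806) = 4.0841 kWh/t
With EF = 0.97: W = 4.0841·0.97 = 3.9616 kWh/t

W = 3.9616 kWh/t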